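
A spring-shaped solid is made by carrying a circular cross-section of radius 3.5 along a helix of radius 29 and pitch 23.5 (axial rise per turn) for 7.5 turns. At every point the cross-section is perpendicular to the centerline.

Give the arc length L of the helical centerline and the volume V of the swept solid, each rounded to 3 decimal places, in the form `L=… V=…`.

L=1377.911 V=53028.247

2πR = 2π·29 = 182.212374
per-turn = √(182.212374² + 23.5²) = √(33201.3492 + 552.25) = √33753.5992 = 183.721526
L = 7.5 × 183.721526 = 1377.911447
V = π·3.5² × L = 38.484510 × 1377.911447 = 53028.246863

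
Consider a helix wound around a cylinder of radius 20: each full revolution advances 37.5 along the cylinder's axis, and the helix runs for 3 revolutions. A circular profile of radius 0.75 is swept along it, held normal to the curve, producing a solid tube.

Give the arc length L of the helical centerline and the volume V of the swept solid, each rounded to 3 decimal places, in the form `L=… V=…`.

2πR = 2π·20 = 125.663706
per-turn = √(125.663706² + 37.5²) = √(15791.3670 + 1406.25) = √17197.6170 = 131.139685
L = 3 × 131.139685 = 393.419056
V = π·0.75² × L = 1.767146 × 393.419056 = 695.228859

L=393.419 V=695.229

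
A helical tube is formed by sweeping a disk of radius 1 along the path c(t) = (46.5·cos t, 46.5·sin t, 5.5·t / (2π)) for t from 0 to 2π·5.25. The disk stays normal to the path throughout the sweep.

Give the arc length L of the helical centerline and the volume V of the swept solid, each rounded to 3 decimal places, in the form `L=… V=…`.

L=1534.154 V=4819.688

2πR = 2π·46.5 = 292.168117
per-turn = √(292.168117² + 5.5²) = √(85362.2085 + 30.25) = √85392.4585 = 292.219880
L = 5.25 × 292.219880 = 1534.154372
V = π·1² × L = 3.141593 × 1534.154372 = 4819.688104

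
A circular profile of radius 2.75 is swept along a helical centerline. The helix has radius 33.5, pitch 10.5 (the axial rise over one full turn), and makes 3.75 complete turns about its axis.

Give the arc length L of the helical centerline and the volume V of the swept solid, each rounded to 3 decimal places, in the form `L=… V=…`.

2πR = 2π·33.5 = 210.486708
per-turn = √(210.486708² + 10.5²) = √(44304.6542 + 110.25) = √44414.9042 = 210.748438
L = 3.75 × 210.748438 = 790.306643
V = π·2.75² × L = 23.758294 × 790.306643 = 18776.337920

L=790.307 V=18776.338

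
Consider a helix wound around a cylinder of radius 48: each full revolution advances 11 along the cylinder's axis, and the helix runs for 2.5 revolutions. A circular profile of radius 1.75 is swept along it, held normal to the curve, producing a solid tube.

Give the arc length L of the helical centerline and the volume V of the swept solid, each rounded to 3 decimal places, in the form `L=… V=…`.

L=754.484 V=7258.983

2πR = 2π·48 = 301.592895
per-turn = √(301.592895² + 11²) = √(90958.2742 + 121) = √91079.2742 = 301.793430
L = 2.5 × 301.793430 = 754.483574
V = π·1.75² × L = 9.621128 × 754.483574 = 7258.982664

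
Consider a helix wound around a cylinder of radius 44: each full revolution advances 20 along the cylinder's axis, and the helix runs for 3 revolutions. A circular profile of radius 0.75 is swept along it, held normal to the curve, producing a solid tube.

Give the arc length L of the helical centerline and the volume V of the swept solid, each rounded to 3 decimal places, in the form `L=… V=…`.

2πR = 2π·44 = 276.460154
per-turn = √(276.460154² + 20²) = √(76430.2165 + 400) = √76830.2165 = 277.182641
L = 3 × 277.182641 = 831.547923
V = π·0.75² × L = 1.767146 × 831.547923 = 1469.466476

L=831.548 V=1469.466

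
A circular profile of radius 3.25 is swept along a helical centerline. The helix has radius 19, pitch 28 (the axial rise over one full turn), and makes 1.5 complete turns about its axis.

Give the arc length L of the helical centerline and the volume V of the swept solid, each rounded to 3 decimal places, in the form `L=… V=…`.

2πR = 2π·19 = 119.380521
per-turn = √(119.380521² + 28²) = √(14251.7088 + 784) = √15035.7088 = 122.620181
L = 1.5 × 122.620181 = 183.930271
V = π·3.25² × L = 33.183072 × 183.930271 = 6103.371510

L=183.930 V=6103.372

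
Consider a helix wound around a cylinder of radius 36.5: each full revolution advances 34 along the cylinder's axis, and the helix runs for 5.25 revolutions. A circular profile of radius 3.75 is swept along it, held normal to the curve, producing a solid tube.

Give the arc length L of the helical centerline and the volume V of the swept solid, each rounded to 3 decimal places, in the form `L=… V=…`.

L=1217.175 V=53773.150

2πR = 2π·36.5 = 229.336264
per-turn = √(229.336264² + 34²) = √(52595.1219 + 1156) = √53751.1219 = 231.842882
L = 5.25 × 231.842882 = 1217.175130
V = π·3.75² × L = 44.178647 × 1217.175130 = 53773.150011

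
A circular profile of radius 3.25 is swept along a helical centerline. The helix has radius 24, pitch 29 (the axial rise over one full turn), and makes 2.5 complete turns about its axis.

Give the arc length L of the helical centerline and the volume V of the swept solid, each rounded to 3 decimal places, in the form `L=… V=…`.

2πR = 2π·24 = 150.796447
per-turn = √(150.796447² + 29²) = √(22739.5685 + 841) = √23580.5685 = 153.559658
L = 2.5 × 153.559658 = 383.899145
V = π·3.25² × L = 33.183072 × 383.899145 = 12738.953117

L=383.899 V=12738.953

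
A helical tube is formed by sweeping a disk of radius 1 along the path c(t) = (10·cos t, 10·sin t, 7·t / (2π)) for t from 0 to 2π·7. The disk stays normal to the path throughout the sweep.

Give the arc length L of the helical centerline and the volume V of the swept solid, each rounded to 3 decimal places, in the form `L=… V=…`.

2πR = 2π·10 = 62.831853
per-turn = √(62.831853² + 7²) = √(3947.8418 + 49) = √3996.8418 = 63.220580
L = 7 × 63.220580 = 442.544061
V = π·1² × L = 3.141593 × 442.544061 = 1390.293172

L=442.544 V=1390.293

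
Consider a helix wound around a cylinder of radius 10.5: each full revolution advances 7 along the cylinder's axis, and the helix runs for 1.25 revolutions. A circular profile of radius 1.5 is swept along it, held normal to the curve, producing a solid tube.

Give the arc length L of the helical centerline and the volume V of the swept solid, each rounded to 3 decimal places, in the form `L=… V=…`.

L=82.930 V=586.196

2πR = 2π·10.5 = 65.973446
per-turn = √(65.973446² + 7²) = √(4352.4955 + 49) = √4401.4955 = 66.343768
L = 1.25 × 66.343768 = 82.929710
V = π·1.5² × L = 7.068583 × 82.929710 = 586.195577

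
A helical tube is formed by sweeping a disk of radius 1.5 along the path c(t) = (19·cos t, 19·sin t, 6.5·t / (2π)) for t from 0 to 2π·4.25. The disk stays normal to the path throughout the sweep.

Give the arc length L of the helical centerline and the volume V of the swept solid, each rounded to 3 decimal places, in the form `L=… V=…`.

2πR = 2π·19 = 119.380521
per-turn = √(119.380521² + 6.5²) = √(14251.7088 + 42.25) = √14293.9588 = 119.557345
L = 4.25 × 119.557345 = 508.118716
V = π·1.5² × L = 7.068583 × 508.118716 = 3591.679560

L=508.119 V=3591.680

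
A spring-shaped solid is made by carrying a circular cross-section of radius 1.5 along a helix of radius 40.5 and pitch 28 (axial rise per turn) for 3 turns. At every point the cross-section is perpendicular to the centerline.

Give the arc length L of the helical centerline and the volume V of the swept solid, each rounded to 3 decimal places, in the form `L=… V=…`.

2πR = 2π·40.5 = 254.469005
per-turn = √(254.469005² + 28²) = √(64754.4745 + 784) = √65538.4745 = 256.004833
L = 3 × 256.004833 = 768.014499
V = π·1.5² × L = 7.068583 × 768.014499 = 5428.774591

L=768.014 V=5428.775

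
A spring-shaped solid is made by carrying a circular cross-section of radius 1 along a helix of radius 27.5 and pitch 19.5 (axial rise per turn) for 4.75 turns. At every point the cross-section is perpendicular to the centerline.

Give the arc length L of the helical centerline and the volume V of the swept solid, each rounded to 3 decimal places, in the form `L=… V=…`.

L=825.951 V=2594.802

2πR = 2π·27.5 = 172.787596
per-turn = √(172.787596² + 19.5²) = √(29855.5533 + 380.25) = √30235.8033 = 173.884454
L = 4.75 × 173.884454 = 825.951156
V = π·1² × L = 3.141593 × 825.951156 = 2594.802084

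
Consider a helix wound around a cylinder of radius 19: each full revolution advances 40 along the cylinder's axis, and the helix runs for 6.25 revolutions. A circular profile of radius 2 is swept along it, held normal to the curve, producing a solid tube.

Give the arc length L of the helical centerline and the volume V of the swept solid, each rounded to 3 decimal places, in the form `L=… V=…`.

L=786.897 V=9888.443

2πR = 2π·19 = 119.380521
per-turn = √(119.380521² + 40²) = √(14251.7088 + 1600) = √15851.7088 = 125.903569
L = 6.25 × 125.903569 = 786.897308
V = π·2² × L = 12.566371 × 786.897308 = 9888.443207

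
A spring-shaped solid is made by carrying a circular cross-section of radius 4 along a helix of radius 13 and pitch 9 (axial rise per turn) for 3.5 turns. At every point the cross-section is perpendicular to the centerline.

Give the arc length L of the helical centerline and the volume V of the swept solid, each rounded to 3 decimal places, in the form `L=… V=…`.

2πR = 2π·13 = 81.681409
per-turn = √(81.681409² + 9²) = √(6671.8526 + 81) = √6752.8526 = 82.175742
L = 3.5 × 82.175742 = 287.615097
V = π·4² × L = 50.265482 × 287.615097 = 14457.111615

L=287.615 V=14457.112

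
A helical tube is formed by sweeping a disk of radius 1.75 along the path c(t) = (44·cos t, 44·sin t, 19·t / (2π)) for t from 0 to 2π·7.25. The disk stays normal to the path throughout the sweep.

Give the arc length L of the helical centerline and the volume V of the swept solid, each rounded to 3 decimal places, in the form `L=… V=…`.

L=2009.064 V=19329.461

2πR = 2π·44 = 276.460154
per-turn = √(276.460154² + 19²) = √(76430.2165 + 361) = √76791.2165 = 277.112281
L = 7.25 × 277.112281 = 2009.064040
V = π·1.75² × L = 9.621128 × 2009.064040 = 19329.461287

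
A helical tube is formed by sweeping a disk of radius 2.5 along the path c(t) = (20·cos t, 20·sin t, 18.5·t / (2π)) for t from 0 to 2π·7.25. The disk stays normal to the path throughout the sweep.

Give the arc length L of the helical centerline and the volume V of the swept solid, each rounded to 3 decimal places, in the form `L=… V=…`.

L=920.882 V=18081.471

2πR = 2π·20 = 125.663706
per-turn = √(125.663706² + 18.5²) = √(15791.3670 + 342.25) = √16133.6170 = 127.018176
L = 7.25 × 127.018176 = 920.881776
V = π·2.5² × L = 19.634954 × 920.881776 = 18081.471394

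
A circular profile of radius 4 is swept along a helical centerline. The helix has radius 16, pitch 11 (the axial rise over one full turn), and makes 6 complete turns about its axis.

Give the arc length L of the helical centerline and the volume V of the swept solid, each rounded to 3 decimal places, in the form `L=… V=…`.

L=606.786 V=30500.385

2πR = 2π·16 = 100.530965
per-turn = √(100.530965² + 11²) = √(10106.4749 + 121) = √10227.4749 = 101.130979
L = 6 × 101.130979 = 606.785874
V = π·4² × L = 50.265482 × 606.785874 = 30500.384695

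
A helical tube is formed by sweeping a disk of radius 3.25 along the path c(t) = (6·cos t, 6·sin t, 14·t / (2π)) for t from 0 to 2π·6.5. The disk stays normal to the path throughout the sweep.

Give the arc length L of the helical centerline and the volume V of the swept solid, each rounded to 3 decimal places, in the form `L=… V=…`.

2πR = 2π·6 = 37.699112
per-turn = √(37.699112² + 14²) = √(1421.2230 + 196) = √1617.2230 = 40.214712
L = 6.5 × 40.214712 = 261.395626
V = π·3.25² × L = 33.183072 × 261.395626 = 8673.909976

L=261.396 V=8673.910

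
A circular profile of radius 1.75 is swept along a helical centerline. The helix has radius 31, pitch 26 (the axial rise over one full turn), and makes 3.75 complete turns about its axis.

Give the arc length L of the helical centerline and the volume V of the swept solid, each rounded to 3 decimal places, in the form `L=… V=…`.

2πR = 2π·31 = 194.778745
per-turn = √(194.778745² + 26²) = √(37938.7593 + 676) = √38614.7593 = 196.506385
L = 3.75 × 196.506385 = 736.898943
V = π·1.75² × L = 9.621128 × 736.898943 = 7089.798691

L=736.899 V=7089.799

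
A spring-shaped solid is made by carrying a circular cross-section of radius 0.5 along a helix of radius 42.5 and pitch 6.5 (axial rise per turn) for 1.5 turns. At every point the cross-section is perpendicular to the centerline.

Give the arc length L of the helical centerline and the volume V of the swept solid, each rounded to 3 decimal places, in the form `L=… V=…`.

L=400.672 V=314.687

2πR = 2π·42.5 = 267.035376
per-turn = √(267.035376² + 6.5²) = √(71307.8918 + 42.25) = √71350.1418 = 267.114473
L = 1.5 × 267.114473 = 400.671710
V = π·0.5² × L = 0.785398 × 400.671710 = 314.686825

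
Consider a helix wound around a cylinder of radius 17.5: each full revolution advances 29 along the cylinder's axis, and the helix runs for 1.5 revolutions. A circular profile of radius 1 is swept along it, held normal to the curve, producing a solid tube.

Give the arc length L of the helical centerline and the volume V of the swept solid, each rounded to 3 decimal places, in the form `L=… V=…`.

L=170.574 V=535.873

2πR = 2π·17.5 = 109.955743
per-turn = √(109.955743² + 29²) = √(12090.2654 + 841) = √12931.2654 = 113.715722
L = 1.5 × 113.715722 = 170.573583
V = π·1² × L = 3.141593 × 170.573583 = 535.872714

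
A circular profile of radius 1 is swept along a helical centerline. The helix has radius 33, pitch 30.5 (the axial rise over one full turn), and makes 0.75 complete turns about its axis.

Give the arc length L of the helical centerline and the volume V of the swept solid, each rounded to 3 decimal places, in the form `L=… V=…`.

L=157.182 V=493.803

2πR = 2π·33 = 207.345115
per-turn = √(207.345115² + 30.5²) = √(42991.9968 + 930.25) = √43922.2468 = 209.576351
L = 0.75 × 209.576351 = 157.182263
V = π·1² × L = 3.141593 × 157.182263 = 493.802643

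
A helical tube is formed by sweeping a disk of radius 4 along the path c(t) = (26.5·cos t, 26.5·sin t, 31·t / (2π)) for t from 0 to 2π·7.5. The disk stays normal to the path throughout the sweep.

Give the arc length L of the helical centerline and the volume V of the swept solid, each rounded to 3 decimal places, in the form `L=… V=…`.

2πR = 2π·26.5 = 166.504411
per-turn = √(166.504411² + 31²) = √(27723.7188 + 961) = √28684.7188 = 169.365636
L = 7.5 × 169.365636 = 1270.242272
V = π·4² × L = 50.265482 × 1270.242272 = 63849.340656

L=1270.242 V=63849.341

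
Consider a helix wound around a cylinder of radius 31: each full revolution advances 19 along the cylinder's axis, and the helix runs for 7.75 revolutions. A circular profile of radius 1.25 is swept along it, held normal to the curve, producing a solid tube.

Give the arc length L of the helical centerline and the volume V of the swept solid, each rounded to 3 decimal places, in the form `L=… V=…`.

L=1516.700 V=7445.084

2πR = 2π·31 = 194.778745
per-turn = √(194.778745² + 19²) = √(37938.7593 + 361) = √38299.7593 = 195.703243
L = 7.75 × 195.703243 = 1516.700133
V = π·1.25² × L = 4.908739 × 1516.700133 = 7445.084369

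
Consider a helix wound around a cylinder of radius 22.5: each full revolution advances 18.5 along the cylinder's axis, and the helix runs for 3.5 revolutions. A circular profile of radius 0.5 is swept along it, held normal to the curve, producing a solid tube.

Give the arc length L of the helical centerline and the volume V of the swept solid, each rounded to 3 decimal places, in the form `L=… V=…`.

2πR = 2π·22.5 = 141.371669
per-turn = √(141.371669² + 18.5²) = √(19985.9489 + 342.25) = √20328.1989 = 142.576993
L = 3.5 × 142.576993 = 499.019475
V = π·0.5² × L = 0.785398 × 499.019475 = 391.928979

L=499.019 V=391.929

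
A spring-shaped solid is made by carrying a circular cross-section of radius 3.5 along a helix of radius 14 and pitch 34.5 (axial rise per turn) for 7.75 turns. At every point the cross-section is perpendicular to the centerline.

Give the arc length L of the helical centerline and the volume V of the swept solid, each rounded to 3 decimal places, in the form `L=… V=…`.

2πR = 2π·14 = 87.964594
per-turn = √(87.964594² + 34.5²) = √(7737.7699 + 1190.25) = √8928.0199 = 94.488200
L = 7.75 × 94.488200 = 732.283546
V = π·3.5² × L = 38.484510 × 732.283546 = 28181.573467

L=732.284 V=28181.573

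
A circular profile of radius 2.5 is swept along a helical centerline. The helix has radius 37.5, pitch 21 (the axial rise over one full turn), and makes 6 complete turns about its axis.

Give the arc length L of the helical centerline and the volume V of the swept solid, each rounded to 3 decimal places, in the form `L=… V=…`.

L=1419.321 V=27868.294

2πR = 2π·37.5 = 235.619449
per-turn = √(235.619449² + 21²) = √(55516.5248 + 441) = √55957.5248 = 236.553429
L = 6 × 236.553429 = 1419.320574
V = π·2.5² × L = 19.634954 × 1419.320574 = 27868.294298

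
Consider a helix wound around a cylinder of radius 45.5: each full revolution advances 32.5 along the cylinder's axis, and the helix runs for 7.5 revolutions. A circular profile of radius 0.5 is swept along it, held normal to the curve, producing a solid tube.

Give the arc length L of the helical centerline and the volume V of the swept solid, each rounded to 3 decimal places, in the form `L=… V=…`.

L=2157.948 V=1694.848

2πR = 2π·45.5 = 285.884931
per-turn = √(285.884931² + 32.5²) = √(81730.1940 + 1056.25) = √82786.4440 = 287.726335
L = 7.5 × 287.726335 = 2157.947515
V = π·0.5² × L = 0.785398 × 2157.947515 = 1694.848015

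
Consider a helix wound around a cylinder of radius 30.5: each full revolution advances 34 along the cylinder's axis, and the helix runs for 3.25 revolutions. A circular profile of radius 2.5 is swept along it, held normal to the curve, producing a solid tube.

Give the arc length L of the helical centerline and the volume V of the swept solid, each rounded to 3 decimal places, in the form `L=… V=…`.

L=632.547 V=12420.035

2πR = 2π·30.5 = 191.637152
per-turn = √(191.637152² + 34²) = √(36724.7980 + 1156) = √37880.7980 = 194.629900
L = 3.25 × 194.629900 = 632.547175
V = π·2.5² × L = 19.634954 × 632.547175 = 12420.034738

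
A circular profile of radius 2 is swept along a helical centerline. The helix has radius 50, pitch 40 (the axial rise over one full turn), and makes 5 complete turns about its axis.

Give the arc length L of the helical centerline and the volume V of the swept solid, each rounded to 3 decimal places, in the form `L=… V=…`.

2πR = 2π·50 = 314.159265
per-turn = √(314.159265² + 40²) = √(98696.0440 + 1600) = √100296.0440 = 316.695507
L = 5 × 316.695507 = 1583.477534
V = π·2² × L = 12.566371 × 1583.477534 = 19898.565550

L=1583.478 V=19898.566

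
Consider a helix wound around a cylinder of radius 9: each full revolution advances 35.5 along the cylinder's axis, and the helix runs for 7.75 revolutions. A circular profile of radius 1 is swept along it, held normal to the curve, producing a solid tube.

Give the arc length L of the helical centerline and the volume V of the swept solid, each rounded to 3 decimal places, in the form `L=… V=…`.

L=517.454 V=1625.630

2πR = 2π·9 = 56.548668
per-turn = √(56.548668² + 35.5²) = √(3197.7518 + 1260.25) = √4458.0018 = 66.768270
L = 7.75 × 66.768270 = 517.454089
V = π·1² × L = 3.141593 × 517.454089 = 1625.629966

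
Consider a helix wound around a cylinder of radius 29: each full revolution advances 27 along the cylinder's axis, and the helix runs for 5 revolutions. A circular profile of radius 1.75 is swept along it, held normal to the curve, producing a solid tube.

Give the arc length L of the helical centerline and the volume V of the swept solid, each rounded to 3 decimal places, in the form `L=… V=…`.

2πR = 2π·29 = 182.212374
per-turn = √(182.212374² + 27²) = √(33201.3492 + 729) = √33930.3492 = 184.201925
L = 5 × 184.201925 = 921.009625
V = π·1.75² × L = 9.621128 × 921.009625 = 8861.151036

L=921.010 V=8861.151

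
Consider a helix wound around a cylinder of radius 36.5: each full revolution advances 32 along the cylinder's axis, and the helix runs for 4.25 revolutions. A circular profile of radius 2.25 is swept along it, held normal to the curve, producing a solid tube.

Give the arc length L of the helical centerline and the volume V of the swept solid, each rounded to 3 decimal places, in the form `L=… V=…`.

2πR = 2π·36.5 = 229.336264
per-turn = √(229.336264² + 32²) = √(52595.1219 + 1024) = √53619.1219 = 231.558031
L = 4.25 × 231.558031 = 984.121633
V = π·2.25² × L = 15.904313 × 984.121633 = 15651.778293

L=984.122 V=15651.778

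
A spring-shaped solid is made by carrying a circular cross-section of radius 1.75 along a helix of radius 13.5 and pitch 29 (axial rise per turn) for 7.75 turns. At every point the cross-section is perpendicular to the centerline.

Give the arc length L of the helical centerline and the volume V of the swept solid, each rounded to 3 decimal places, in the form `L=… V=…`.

L=694.736 V=6684.148

2πR = 2π·13.5 = 84.823002
per-turn = √(84.823002² + 29²) = √(7194.9416 + 841) = √8035.9416 = 89.643414
L = 7.75 × 89.643414 = 694.736456
V = π·1.75² × L = 9.621128 × 694.736456 = 6684.148020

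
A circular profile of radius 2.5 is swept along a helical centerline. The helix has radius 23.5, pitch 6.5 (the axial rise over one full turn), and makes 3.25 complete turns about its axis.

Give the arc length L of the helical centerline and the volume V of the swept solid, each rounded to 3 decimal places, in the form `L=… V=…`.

L=480.343 V=9431.513

2πR = 2π·23.5 = 147.654855
per-turn = √(147.654855² + 6.5²) = √(21801.9561 + 42.25) = √21844.2061 = 147.797856
L = 3.25 × 147.797856 = 480.343031
V = π·2.5² × L = 19.634954 × 480.343031 = 9431.513353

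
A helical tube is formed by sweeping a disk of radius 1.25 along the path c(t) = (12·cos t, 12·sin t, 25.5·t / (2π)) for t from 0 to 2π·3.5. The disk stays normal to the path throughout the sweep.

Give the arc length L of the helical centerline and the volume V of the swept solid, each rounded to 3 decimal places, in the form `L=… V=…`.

L=278.578 V=1367.465

2πR = 2π·12 = 75.398224
per-turn = √(75.398224² + 25.5²) = √(5684.8921 + 650.25) = √6335.1421 = 79.593606
L = 3.5 × 79.593606 = 278.577621
V = π·1.25² × L = 4.908739 × 278.577621 = 1367.464701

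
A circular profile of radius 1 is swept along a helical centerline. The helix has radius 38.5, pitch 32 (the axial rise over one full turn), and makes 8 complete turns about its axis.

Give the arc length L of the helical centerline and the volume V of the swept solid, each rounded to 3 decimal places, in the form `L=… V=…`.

2πR = 2π·38.5 = 241.902634
per-turn = √(241.902634² + 32²) = √(58516.8845 + 1024) = √59540.8845 = 244.010009
L = 8 × 244.010009 = 1952.080072
V = π·1² × L = 3.141593 × 1952.080072 = 6132.640414

L=1952.080 V=6132.640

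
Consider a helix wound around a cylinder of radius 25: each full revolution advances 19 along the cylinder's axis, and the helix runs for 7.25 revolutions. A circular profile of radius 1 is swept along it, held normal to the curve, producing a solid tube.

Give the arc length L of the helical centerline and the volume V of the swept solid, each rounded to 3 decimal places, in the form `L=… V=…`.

2πR = 2π·25 = 157.079633
per-turn = √(157.079633² + 19²) = √(24674.0110 + 361) = √25035.0110 = 158.224559
L = 7.25 × 158.224559 = 1147.128051
V = π·1² × L = 3.141593 × 1147.128051 = 3603.809058

L=1147.128 V=3603.809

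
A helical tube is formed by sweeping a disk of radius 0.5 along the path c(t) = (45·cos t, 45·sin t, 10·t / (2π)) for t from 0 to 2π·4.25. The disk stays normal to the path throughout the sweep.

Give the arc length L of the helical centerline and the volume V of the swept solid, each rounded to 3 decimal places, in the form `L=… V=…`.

L=1202.411 V=944.371

2πR = 2π·45 = 282.743339
per-turn = √(282.743339² + 10²) = √(79943.7956 + 100) = √80043.7956 = 282.920122
L = 4.25 × 282.920122 = 1202.410520
V = π·0.5² × L = 0.785398 × 1202.410520 = 944.371014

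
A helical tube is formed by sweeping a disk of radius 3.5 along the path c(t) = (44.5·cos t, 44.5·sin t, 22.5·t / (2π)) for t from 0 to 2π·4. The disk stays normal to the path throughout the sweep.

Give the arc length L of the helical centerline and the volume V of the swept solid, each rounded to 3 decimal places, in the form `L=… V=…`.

L=1122.022 V=43180.481

2πR = 2π·44.5 = 279.601746
per-turn = √(279.601746² + 22.5²) = √(78177.1365 + 506.25) = √78683.3865 = 280.505591
L = 4 × 280.505591 = 1122.022363
V = π·3.5² × L = 38.484510 × 1122.022363 = 43180.480862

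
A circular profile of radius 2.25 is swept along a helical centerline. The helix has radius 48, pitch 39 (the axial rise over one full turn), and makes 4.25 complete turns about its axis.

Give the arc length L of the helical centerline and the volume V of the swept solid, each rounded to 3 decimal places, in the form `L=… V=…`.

L=1292.442 V=20555.405

2πR = 2π·48 = 301.592895
per-turn = √(301.592895² + 39²) = √(90958.2742 + 1521) = √92479.2742 = 304.104052
L = 4.25 × 304.104052 = 1292.442219
V = π·2.25² × L = 15.904313 × 1292.442219 = 20555.405339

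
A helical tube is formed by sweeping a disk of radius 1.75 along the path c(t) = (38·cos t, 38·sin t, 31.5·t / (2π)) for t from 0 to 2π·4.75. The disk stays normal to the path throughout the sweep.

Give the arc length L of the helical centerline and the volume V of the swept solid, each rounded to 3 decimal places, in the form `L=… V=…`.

L=1143.942 V=11006.016

2πR = 2π·38 = 238.761042
per-turn = √(238.761042² + 31.5²) = √(57006.8350 + 992.25) = √57999.0850 = 240.829992
L = 4.75 × 240.829992 = 1143.942462
V = π·1.75² × L = 9.621128 × 1143.942462 = 11006.016279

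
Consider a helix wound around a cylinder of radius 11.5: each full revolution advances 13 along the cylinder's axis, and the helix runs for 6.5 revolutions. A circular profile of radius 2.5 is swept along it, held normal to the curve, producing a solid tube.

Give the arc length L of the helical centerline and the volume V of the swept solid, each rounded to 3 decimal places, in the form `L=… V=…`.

L=477.209 V=9369.976

2πR = 2π·11.5 = 72.256631
per-turn = √(72.256631² + 13²) = √(5221.0207 + 169) = √5390.0207 = 73.416761
L = 6.5 × 73.416761 = 477.208944
V = π·2.5² × L = 19.634954 × 477.208944 = 9369.975695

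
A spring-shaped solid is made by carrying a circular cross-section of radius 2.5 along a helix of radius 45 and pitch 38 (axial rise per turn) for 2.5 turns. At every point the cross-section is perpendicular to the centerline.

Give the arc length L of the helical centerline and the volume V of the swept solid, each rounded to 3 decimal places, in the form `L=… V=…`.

L=713.214 V=14003.917

2πR = 2π·45 = 282.743339
per-turn = √(282.743339² + 38²) = √(79943.7956 + 1444) = √81387.7956 = 285.285463
L = 2.5 × 285.285463 = 713.213659
V = π·2.5² × L = 19.634954 × 713.213659 = 14003.917439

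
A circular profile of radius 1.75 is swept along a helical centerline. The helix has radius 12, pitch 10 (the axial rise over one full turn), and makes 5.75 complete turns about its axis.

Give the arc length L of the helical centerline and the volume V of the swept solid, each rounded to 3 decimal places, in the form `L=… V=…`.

2πR = 2π·12 = 75.398224
per-turn = √(75.398224² + 10²) = √(5684.8921 + 100) = √5784.8921 = 76.058478
L = 5.75 × 76.058478 = 437.336251
V = π·1.75² × L = 9.621128 × 437.336251 = 4207.667829

L=437.336 V=4207.668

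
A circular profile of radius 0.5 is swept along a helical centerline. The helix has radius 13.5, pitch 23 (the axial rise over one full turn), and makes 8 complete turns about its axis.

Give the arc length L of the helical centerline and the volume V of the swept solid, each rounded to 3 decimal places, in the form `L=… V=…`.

2πR = 2π·13.5 = 84.823002
per-turn = √(84.823002² + 23²) = √(7194.9416 + 529) = √7723.9416 = 87.885958
L = 8 × 87.885958 = 703.087664
V = π·0.5² × L = 0.785398 × 703.087664 = 552.203760

L=703.088 V=552.204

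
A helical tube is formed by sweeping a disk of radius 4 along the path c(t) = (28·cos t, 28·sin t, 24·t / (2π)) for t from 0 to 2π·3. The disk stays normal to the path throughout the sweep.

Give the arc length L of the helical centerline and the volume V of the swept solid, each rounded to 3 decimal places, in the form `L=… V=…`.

2πR = 2π·28 = 175.929189
per-turn = √(175.929189² + 24²) = √(30951.0794 + 576) = √31527.0794 = 177.558665
L = 3 × 177.558665 = 532.675994
V = π·4² × L = 50.265482 × 532.675994 = 26775.215833

L=532.676 V=26775.216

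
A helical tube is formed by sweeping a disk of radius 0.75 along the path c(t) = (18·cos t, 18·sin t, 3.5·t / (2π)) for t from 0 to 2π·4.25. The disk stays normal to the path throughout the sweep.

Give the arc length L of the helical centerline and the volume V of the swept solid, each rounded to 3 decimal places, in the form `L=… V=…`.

2πR = 2π·18 = 113.097336
per-turn = √(113.097336² + 3.5²) = √(12791.0073 + 12.25) = √12803.2573 = 113.151479
L = 4.25 × 113.151479 = 480.893788
V = π·0.75² × L = 1.767146 × 480.893788 = 849.809470

L=480.894 V=849.809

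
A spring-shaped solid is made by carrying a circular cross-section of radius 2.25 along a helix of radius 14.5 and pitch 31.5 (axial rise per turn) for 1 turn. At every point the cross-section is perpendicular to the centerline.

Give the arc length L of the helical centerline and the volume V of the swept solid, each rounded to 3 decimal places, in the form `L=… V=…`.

L=96.398 V=1533.145

2πR = 2π·14.5 = 91.106187
per-turn = √(91.106187² + 31.5²) = √(8300.3373 + 992.25) = √9292.5873 = 96.398067
L = 1 × 96.398067 = 96.398067
V = π·2.25² × L = 15.904313 × 96.398067 = 1533.145010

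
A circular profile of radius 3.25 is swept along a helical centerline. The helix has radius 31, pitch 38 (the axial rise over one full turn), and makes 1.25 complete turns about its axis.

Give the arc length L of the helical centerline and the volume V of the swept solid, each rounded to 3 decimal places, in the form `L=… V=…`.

L=248.064 V=8231.513

2πR = 2π·31 = 194.778745
per-turn = √(194.778745² + 38²) = √(37938.7593 + 1444) = √39382.7593 = 198.450899
L = 1.25 × 198.450899 = 248.063624
V = π·3.25² × L = 33.183072 × 248.063624 = 8231.513188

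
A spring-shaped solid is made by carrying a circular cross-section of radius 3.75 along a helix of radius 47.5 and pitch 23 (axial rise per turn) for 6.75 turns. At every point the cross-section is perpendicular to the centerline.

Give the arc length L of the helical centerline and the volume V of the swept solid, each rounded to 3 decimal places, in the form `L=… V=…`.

2πR = 2π·47.5 = 298.451302
per-turn = √(298.451302² + 23²) = √(89073.1797 + 529) = √89602.1797 = 299.336232
L = 6.75 × 299.336232 = 2020.519565
V = π·3.75² × L = 44.178647 × 2020.519565 = 89263.820005

L=2020.520 V=89263.820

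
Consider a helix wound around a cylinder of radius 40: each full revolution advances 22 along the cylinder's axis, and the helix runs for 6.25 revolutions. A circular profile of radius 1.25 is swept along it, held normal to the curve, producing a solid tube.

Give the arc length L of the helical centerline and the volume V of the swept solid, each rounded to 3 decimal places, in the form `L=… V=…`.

2πR = 2π·40 = 251.327412
per-turn = √(251.327412² + 22²) = √(63165.4682 + 484) = √63649.4682 = 252.288462
L = 6.25 × 252.288462 = 1576.802889
V = π·1.25² × L = 4.908739 × 1576.802889 = 7740.113081

L=1576.803 V=7740.113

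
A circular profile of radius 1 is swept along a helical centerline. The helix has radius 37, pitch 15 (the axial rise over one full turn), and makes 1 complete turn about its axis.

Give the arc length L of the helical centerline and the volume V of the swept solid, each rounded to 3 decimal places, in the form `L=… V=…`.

2πR = 2π·37 = 232.477856
per-turn = √(232.477856² + 15²) = √(54045.9537 + 225) = √54270.9537 = 232.961271
L = 1 × 232.961271 = 232.961271
V = π·1² × L = 3.141593 × 232.961271 = 731.869417

L=232.961 V=731.869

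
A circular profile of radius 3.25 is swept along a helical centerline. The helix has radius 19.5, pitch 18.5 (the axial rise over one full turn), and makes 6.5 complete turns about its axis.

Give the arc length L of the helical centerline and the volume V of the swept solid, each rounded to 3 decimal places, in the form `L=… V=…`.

2πR = 2π·19.5 = 122.522113
per-turn = √(122.522113² + 18.5²) = √(15011.6683 + 342.25) = √15353.9183 = 123.910929
L = 6.5 × 123.910929 = 805.421038
V = π·3.25² × L = 33.183072 × 805.421038 = 26726.344608

L=805.421 V=26726.345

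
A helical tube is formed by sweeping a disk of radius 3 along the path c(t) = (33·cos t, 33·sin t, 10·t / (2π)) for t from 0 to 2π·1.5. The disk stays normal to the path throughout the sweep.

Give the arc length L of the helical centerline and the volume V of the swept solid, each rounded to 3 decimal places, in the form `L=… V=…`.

L=311.379 V=8804.039

2πR = 2π·33 = 207.345115
per-turn = √(207.345115² + 10²) = √(42991.9968 + 100) = √43091.9968 = 207.586119
L = 1.5 × 207.586119 = 311.379178
V = π·3² × L = 28.274334 × 311.379178 = 8804.038854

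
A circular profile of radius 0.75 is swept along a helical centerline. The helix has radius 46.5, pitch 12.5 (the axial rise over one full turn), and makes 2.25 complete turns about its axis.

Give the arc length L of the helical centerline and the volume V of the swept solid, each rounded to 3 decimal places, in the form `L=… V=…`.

L=657.980 V=1162.746

2πR = 2π·46.5 = 292.168117
per-turn = √(292.168117² + 12.5²) = √(85362.2085 + 156.25) = √85518.4585 = 292.435392
L = 2.25 × 292.435392 = 657.979632
V = π·0.75² × L = 1.767146 × 657.979632 = 1162.745987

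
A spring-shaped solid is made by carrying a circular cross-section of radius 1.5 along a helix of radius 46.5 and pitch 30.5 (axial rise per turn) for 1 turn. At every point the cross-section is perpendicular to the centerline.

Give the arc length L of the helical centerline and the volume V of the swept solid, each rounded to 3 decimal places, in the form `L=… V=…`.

2πR = 2π·46.5 = 292.168117
per-turn = √(292.168117² + 30.5²) = √(85362.2085 + 930.25) = √86292.4585 = 293.755780
L = 1 × 293.755780 = 293.755780
V = π·1.5² × L = 7.068583 × 293.755780 = 2076.437253

L=293.756 V=2076.437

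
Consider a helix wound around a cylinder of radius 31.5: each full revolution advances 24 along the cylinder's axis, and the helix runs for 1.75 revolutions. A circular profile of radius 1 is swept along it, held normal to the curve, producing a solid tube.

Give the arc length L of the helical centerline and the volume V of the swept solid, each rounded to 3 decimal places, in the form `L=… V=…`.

2πR = 2π·31.5 = 197.920337
per-turn = √(197.920337² + 24²) = √(39172.4599 + 576) = √39748.4599 = 199.370158
L = 1.75 × 199.370158 = 348.897776
V = π·1² × L = 3.141593 × 348.897776 = 1096.094691

L=348.898 V=1096.095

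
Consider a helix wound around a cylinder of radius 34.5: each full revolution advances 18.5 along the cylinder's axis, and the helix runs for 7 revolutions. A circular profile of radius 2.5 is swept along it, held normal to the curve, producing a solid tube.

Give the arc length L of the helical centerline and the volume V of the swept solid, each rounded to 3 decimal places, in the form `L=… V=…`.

L=1522.905 V=29902.175

2πR = 2π·34.5 = 216.769893
per-turn = √(216.769893² + 18.5²) = √(46989.1866 + 342.25) = √47331.4366 = 217.557892
L = 7 × 217.557892 = 1522.905247
V = π·2.5² × L = 19.634954 × 1522.905247 = 29902.174599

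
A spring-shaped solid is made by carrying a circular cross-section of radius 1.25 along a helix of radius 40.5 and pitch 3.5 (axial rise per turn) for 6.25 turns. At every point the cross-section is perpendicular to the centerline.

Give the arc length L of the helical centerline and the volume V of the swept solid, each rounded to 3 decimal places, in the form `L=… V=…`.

2πR = 2π·40.5 = 254.469005
per-turn = √(254.469005² + 3.5²) = √(64754.4745 + 12.25) = √64766.7245 = 254.493074
L = 6.25 × 254.493074 = 1590.581710
V = π·1.25² × L = 4.908739 × 1590.581710 = 7807.749709

L=1590.582 V=7807.750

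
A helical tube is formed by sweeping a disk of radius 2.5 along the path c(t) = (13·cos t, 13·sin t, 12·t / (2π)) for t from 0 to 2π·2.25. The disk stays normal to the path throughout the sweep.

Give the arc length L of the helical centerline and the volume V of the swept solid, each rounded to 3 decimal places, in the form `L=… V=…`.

2πR = 2π·13 = 81.681409
per-turn = √(81.681409² + 12²) = √(6671.8526 + 144) = √6815.8526 = 82.558177
L = 2.25 × 82.558177 = 185.755898
V = π·2.5² × L = 19.634954 × 185.755898 = 3647.308529

L=185.756 V=3647.309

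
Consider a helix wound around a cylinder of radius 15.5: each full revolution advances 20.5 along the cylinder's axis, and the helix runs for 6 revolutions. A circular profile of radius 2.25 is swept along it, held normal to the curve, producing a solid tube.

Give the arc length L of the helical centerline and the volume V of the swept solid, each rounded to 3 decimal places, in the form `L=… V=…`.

2πR = 2π·15.5 = 97.389372
per-turn = √(97.389372² + 20.5²) = √(9484.6898 + 420.25) = √9904.9398 = 99.523564
L = 6 × 99.523564 = 597.141385
V = π·2.25² × L = 15.904313 × 597.141385 = 9497.123381

L=597.141 V=9497.123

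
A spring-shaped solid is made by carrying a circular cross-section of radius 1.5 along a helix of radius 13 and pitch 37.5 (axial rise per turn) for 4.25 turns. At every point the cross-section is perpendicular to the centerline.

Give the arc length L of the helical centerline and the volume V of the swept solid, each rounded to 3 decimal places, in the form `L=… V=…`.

2πR = 2π·13 = 81.681409
per-turn = √(81.681409² + 37.5²) = √(6671.8526 + 1406.25) = √8078.1026 = 89.878265
L = 4.25 × 89.878265 = 381.982628
V = π·1.5² × L = 7.068583 × 381.982628 = 2700.076087

L=381.983 V=2700.076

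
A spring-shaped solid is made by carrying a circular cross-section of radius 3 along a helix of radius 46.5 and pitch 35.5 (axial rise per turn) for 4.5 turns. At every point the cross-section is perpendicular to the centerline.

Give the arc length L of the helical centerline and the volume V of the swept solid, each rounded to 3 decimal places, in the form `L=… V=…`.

2πR = 2π·46.5 = 292.168117
per-turn = √(292.168117² + 35.5²) = √(85362.2085 + 1260.25) = √86622.4585 = 294.316935
L = 4.5 × 294.316935 = 1324.426209
V = π·3² × L = 28.274334 × 1324.426209 = 37447.268845

L=1324.426 V=37447.269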